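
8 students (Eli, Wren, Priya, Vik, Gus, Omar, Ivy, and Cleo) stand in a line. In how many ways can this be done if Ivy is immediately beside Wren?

10080

Treat {Ivy, Wren} as a single unit. There are 7 units to order, and the pair itself can be ordered 2 ways.
So the count is 2·(7)! = 10080.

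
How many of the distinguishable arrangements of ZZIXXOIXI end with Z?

Fix Z in the last position and arrange the remaining 8 letters.
Those 8 letters have I appearing 3 times and X appearing 3 times, giving (8)!/(3!·3!) = 1120.

1120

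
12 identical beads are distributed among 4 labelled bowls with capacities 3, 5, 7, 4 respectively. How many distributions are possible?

86

Ignoring the caps, the number of non-negative solutions to x_1+…+x_4 = 12 is C(15,3) = 455.
Subtract solutions that violate a single cap (substitute x_i' = x_i − (cap_i+1)): x_1 ≥ 4 gives C(11,3) = 165; x_2 ≥ 6 gives C(9,3) = 84; x_3 ≥ 8 gives C(7,3) = 35; x_4 ≥ 5 gives C(10,3) = 120. Together 404.
Add back pairs where two caps are both exceeded: 10 + 1 + 20 + 0 + 4 + 0 = 35.
By inclusion–exclusion the count is 455 − 404 + 35 = 86.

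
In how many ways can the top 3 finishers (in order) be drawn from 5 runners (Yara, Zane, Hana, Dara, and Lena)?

This is an ordered selection of 3 from 5: P(5,3).
That gives 5 × 4 × 3 = 60.

60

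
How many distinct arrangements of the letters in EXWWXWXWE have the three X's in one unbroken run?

105

Treat the 3 copies of X as a single block. The multiset to arrange is then {XXX, E, E, W, W, W, W}, 7 items in all.
That gives (7)!/(4!·2!) = 105 arrangements.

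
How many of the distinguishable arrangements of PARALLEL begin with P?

420

Fix P in the first position and arrange the remaining 7 letters.
Those 7 letters have A appearing twice and L appearing 3 times, giving (7)!/(3!·2!) = 420.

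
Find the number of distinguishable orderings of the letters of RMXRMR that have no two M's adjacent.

Total arrangements of RMXRMR: 6!/(3!·2!) = 60.
Arrangements with the M's together: treat MM as one letter, giving (5)!/(3!) = 20.
Subtracting, 60 − 20 = 40 arrangements keep the M's apart.

40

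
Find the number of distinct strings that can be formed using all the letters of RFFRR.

10

The 5 letters of RFFRR have repeats: F appearing twice and R appearing 3 times.
The number of distinct arrangements is 5!/(3!·2!) = 120/12 = 10.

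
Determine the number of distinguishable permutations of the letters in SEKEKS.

The 6 letters of SEKEKS have repeats: E appearing twice, K appearing twice, and S appearing twice.
The number of distinct arrangements is 6!/(2!·2!·2!) = 720/8 = 90.

90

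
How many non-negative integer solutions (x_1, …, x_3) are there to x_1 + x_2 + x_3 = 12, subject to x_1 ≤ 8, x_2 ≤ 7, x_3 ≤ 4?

Without the upper bounds there are C(14,2) = 91 ways to split 12 among 3 variables.
Subtract solutions that violate a single cap (substitute x_i' = x_i − (cap_i+1)): x_1 ≥ 9 gives C(5,2) = 10; x_2 ≥ 8 gives C(6,2) = 15; x_3 ≥ 5 gives C(9,2) = 36. Together 61.
No two caps can be exceeded simultaneously, so the pair terms are all 0.
By inclusion–exclusion the count is 91 − 61 + 0 = 30.

30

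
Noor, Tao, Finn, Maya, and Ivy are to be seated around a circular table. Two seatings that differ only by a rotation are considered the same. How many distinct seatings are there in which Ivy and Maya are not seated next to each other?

All circular seatings of 5 people number (4)! = 24.
Seatings with Ivy beside Maya: treat them as a block with 2 internal orders, giving 2 × (3)! = 12.
Subtracting, 24 − 12 = 12.

12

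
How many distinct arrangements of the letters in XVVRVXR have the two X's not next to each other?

150

Total arrangements of XVVRVXR: 7!/(3!·2!·2!) = 210.
Arrangements with the X's together: treat XX as one letter, giving (6)!/(3!·2!) = 60.
Hence 210 − 60 = 150.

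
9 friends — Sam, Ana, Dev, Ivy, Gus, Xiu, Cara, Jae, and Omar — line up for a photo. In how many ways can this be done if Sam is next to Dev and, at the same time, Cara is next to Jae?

20160

Treat {Sam,Dev} as one block (2 orders) and {Cara,Jae} as another (2 orders).
That leaves 7 units to arrange: 2 × 2 × 7! = 4 × 5040 = 20160.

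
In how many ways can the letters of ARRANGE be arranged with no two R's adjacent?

Total arrangements of ARRANGE: 7!/(2!·2!) = 1260.
Arrangements with the R's together: treat RR as one letter, giving (6)!/(2!) = 360.
Subtracting, 1260 − 360 = 900 arrangements keep the R's apart.

900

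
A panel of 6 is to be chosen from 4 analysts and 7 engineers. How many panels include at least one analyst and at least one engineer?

455

Unrestricted: C(11,6) = 462 ways to pick any 6 of the 11.
Subtract selections that omit an entire group: no analysts → C(7,6) = 7; no engineers → C(4,6) = 0.
Both groups omitted at once is impossible, so 462 − 7 = 455.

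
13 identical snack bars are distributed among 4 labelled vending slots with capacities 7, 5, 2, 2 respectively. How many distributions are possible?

18

Ignoring the caps, the number of non-negative solutions to x_1+…+x_4 = 13 is C(16,3) = 560.
Subtract solutions that violate a single cap (substitute x_i' = x_i − (cap_i+1)): x_1 ≥ 8 gives C(8,3) = 56; x_2 ≥ 6 gives C(10,3) = 120; x_3 ≥ 3 gives C(13,3) = 286; x_4 ≥ 3 gives C(13,3) = 286. Together 748.
Add back pairs where two caps are both exceeded: 0 + 10 + 10 + 35 + 35 + 120 = 210.
Subtract triples: 0 + 0 + 0 + 4 = 4.
By inclusion–exclusion the count is 560 − 748 + 210 − 4 = 18.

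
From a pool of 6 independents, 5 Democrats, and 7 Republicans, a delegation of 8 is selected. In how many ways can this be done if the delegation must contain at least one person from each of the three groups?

41811

Unrestricted: C(18,8) = 43758 ways to pick any 8 of the 18.
Subtract selections that omit an entire group: no independents → C(12,8) = 495; no Democrats → C(13,8) = 1287; no Republicans → C(11,8) = 165.
Add back selections omitting two groups (i.e. drawn from a single group): C(6,8) + C(5,8) + C(7,8) = 0.
By inclusion–exclusion: 43758 − 1947 + 0 = 41811.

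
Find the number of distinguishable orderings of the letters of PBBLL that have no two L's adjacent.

There are 5!/(2!·2!) = 30 arrangements of PBBLL in total.
If the two L's are adjacent, glue them into one block, leaving 4 items to arrange: (4)!/(2!) = 12 ways.
Hence 30 − 12 = 18.

18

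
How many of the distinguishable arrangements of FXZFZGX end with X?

180

With the last slot taken by X, it remains to arrange the other 6 letters (FZFZGX).
Those 6 letters have F appearing twice and Z appearing twice, giving (6)!/(2!·2!) = 180.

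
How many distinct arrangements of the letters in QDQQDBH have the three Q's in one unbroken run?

Treat the 3 copies of Q as a single block. The multiset to arrange is then {QQQ, B, D, D, H}, 5 items in all.
That gives (5)!/(2!) = 60 arrangements.

60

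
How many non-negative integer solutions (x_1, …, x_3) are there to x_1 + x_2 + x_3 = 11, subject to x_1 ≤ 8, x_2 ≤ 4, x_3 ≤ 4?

Without the upper bounds there are C(13,2) = 78 ways to split 11 among 3 variables.
Subtract solutions that violate a single cap (substitute x_i' = x_i − (cap_i+1)): x_1 ≥ 9 gives C(4,2) = 6; x_2 ≥ 5 gives C(8,2) = 28; x_3 ≥ 5 gives C(8,2) = 28. Together 62.
Add back pairs where two caps are both exceeded: 0 + 0 + 3 = 3.
By inclusion–exclusion the count is 78 − 62 + 3 = 19.

19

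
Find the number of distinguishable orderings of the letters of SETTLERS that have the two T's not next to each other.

3780

Total arrangements of SETTLERS: 8!/(2!·2!·2!) = 5040.
Arrangements with the T's together: treat TT as one letter, giving (7)!/(2!·2!) = 1260.
Subtracting, 5040 − 1260 = 3780 arrangements keep the T's apart.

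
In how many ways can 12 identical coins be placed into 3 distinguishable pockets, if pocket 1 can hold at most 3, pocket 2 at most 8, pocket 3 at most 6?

18

Without the upper bounds there are C(14,2) = 91 ways to split 12 among 3 pockets.
Subtract solutions that violate a single cap (substitute x_i' = x_i − (cap_i+1)): x_1 ≥ 4 gives C(10,2) = 45; x_2 ≥ 9 gives C(5,2) = 10; x_3 ≥ 7 gives C(7,2) = 21. Together 76.
Add back pairs where two caps are both exceeded: 0 + 3 + 0 = 3.
By inclusion–exclusion the count is 91 − 76 + 3 = 18.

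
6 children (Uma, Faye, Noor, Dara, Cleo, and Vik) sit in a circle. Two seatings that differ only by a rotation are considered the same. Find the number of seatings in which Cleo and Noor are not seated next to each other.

Without the restriction there are (5)! = 120 seatings.
Those with Cleo next to Noor: fuse the pair into one unit and seat 5 units around a circle — 2·(4)! = 48.
Subtracting, 120 − 48 = 72.

72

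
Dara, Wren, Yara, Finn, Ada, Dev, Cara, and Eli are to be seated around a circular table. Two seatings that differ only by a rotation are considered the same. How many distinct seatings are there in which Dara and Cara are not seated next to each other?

3600

Without the restriction there are (7)! = 5040 seatings.
Those with Dara next to Cara: fuse the pair into one unit and seat 7 units around a circle — 2·(6)! = 1440.
Subtracting, 5040 − 1440 = 3600.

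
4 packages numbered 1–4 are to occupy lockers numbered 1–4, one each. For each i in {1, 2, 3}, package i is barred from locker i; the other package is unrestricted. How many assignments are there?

11

Let Aᵢ (for i ∈ {1, 2, 3}) be the placements that put package i in its forbidden locker. Any j of these fix j positions, leaving (4−j)! ways to fill the rest, and there are C(3,j) ways to pick which j.
By inclusion–exclusion, the number of valid placements is Σ_{j=0}^{3} (−1)^j C(3,j)·(4−j)!.
Computing: 24 − 18 + 6 − 1 = 11.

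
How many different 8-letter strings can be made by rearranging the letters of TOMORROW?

3360

Letter multiplicities in TOMORROW: M×1, O×3, R×2, T×1, W×1.
The number of distinct arrangements is 8!/(3!·2!) = 40320/12 = 3360.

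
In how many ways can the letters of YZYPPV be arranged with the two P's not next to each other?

120

Total arrangements of YZYPPV: 6!/(2!·2!) = 180.
Arrangements with the P's together: treat PP as one letter, giving (5)!/(2!) = 60.
Subtracting, 180 − 60 = 120 arrangements keep the P's apart.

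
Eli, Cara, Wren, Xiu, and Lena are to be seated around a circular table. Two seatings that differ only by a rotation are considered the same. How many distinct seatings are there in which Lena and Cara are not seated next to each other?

All circular seatings of 5 people number (4)! = 24.
Those with Lena next to Cara: fuse the pair into one unit and seat 4 units around a circle — 2·(3)! = 12.
Subtracting, 24 − 12 = 12.

12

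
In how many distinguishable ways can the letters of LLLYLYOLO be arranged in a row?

LLLYLYOLO has 9 letters with L appearing 5 times, O appearing twice, and Y appearing twice.
So there are 9! / (5!·2!·2!) = 756 distinguishable arrangements.

756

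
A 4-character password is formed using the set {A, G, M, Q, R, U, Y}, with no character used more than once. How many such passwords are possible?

840

This is a permutation of 4 out of 7: P(7,4) = 7!/3!.
7 × 6 × 5 × 4 = 840.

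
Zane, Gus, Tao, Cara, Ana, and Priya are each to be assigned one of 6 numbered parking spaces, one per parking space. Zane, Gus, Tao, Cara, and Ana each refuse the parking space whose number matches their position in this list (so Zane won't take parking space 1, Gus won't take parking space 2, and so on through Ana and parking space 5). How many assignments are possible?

309

Let Aᵢ (for 1 ≤ i ≤ 5) be the placements that put person i in their forbidden parking space. Any j of these fix j positions, leaving (6−j)! ways to fill the rest, and there are C(5,j) ways to pick which j.
By inclusion–exclusion, the number of valid placements is Σ_{j=0}^{5} (−1)^j C(5,j)·(6−j)!.
Computing: 720 − 600 + 240 − 60 + 10 − 1 = 309.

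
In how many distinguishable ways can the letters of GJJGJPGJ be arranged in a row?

280

The 8 letters of GJJGJPGJ have repeats: G appearing 3 times and J appearing 4 times.
Dividing 8! = 40320 by 4!·3! = 144 for the repeated letters gives 280.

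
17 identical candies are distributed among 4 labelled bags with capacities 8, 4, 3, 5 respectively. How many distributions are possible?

20

Without the upper bounds there are C(20,3) = 1140 ways to split 17 among 4 bags.
Subtract solutions that violate a single cap (substitute x_i' = x_i − (cap_i+1)): x_1 ≥ 9 gives C(11,3) = 165; x_2 ≥ 5 gives C(15,3) = 455; x_3 ≥ 4 gives C(16,3) = 560; x_4 ≥ 6 gives C(14,3) = 364. Together 1544.
Add back pairs where two caps are both exceeded: 20 + 35 + 10 + 165 + 84 + 120 = 434.
Subtract triples: 0 + 0 + 0 + 10 = 10.
By inclusion–exclusion the count is 1140 − 1544 + 434 − 10 = 20.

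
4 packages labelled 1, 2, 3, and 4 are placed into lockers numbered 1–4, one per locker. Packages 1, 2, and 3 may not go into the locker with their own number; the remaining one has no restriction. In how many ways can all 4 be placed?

11

Let Aᵢ (for i ∈ {1, 2, 3}) be the placements that put package i in its forbidden locker. Any j of these fix j positions, leaving (4−j)! ways to fill the rest, and there are C(3,j) ways to pick which j.
By inclusion–exclusion, the number of valid placements is Σ_{j=0}^{3} (−1)^j C(3,j)·(4−j)!.
Computing: 24 − 18 + 6 − 1 = 11.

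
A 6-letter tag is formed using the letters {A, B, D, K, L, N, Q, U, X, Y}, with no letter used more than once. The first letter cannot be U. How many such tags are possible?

The first letter has 10−1 = 9 choices (anything except U).
The remaining 5 letters are filled from the other 9 symbols without repetition: 9 × 8 × 7 × 6 × 5 = 15120.
Total: 9 × 15120 = 136080.

136080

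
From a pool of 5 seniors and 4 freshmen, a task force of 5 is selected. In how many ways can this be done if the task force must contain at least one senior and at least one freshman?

125

Total 5-person selections from all 9: C(9,5) = 126.
Subtract selections that omit an entire group: no seniors → C(4,5) = 0; no freshmen → C(5,5) = 1.
Both groups omitted at once is impossible, so 126 − 1 = 125.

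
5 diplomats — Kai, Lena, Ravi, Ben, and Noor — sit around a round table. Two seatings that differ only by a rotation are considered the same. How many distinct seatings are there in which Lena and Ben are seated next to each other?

Treat {Lena, Ben} as one unit (2 internal orders) and seat the resulting 4 units around the table: (3)! circular arrangements.
So 2 × (3)! = 2 × 6 = 12.

12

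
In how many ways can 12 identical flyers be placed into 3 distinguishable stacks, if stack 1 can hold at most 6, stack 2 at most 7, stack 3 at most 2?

By stars and bars, unrestricted non-negative solutions to x_1+…+x_3 = 12 number C(12+2,2) = 91.
Subtract solutions that violate a single cap (substitute x_i' = x_i − (cap_i+1)): x_1 ≥ 7 gives C(7,2) = 21; x_2 ≥ 8 gives C(6,2) = 15; x_3 ≥ 3 gives C(11,2) = 55. Together 91.
Add back pairs where two caps are both exceeded: 0 + 6 + 3 = 9.
By inclusion–exclusion the count is 91 − 91 + 9 = 9.

9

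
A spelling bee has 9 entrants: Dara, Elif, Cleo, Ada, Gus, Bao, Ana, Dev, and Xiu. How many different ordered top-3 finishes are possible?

504

There are 9 choices for 1st place, 8 for 2nd, and 7 for 3rd.
That gives 9 × 8 × 7 = 504.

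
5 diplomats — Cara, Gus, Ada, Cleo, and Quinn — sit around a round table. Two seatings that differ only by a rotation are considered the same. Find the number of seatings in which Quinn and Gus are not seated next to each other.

12

All circular seatings of 5 people number (4)! = 24.
Those with Quinn next to Gus: fuse the pair into one unit and seat 4 units around a circle — 2·(3)! = 12.
Subtracting, 24 − 12 = 12.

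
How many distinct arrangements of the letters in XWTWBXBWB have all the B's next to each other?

420

Treat the 3 copies of B as a single block. The multiset to arrange is then {BBB, T, W, W, W, X, X}, 7 items in all.
That gives (7)!/(3!·2!) = 420 arrangements.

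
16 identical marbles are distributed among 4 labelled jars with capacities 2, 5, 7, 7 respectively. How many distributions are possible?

Without the upper bounds there are C(19,3) = 969 ways to split 16 among 4 jars.
Subtract solutions that violate a single cap (substitute x_i' = x_i − (cap_i+1)): x_1 ≥ 3 gives C(16,3) = 560; x_2 ≥ 6 gives C(13,3) = 286; x_3 ≥ 8 gives C(11,3) = 165; x_4 ≥ 8 gives C(11,3) = 165. Together 1176.
Add back pairs where two caps are both exceeded: 120 + 56 + 56 + 10 + 10 + 1 = 253.
By inclusion–exclusion the count is 969 − 1176 + 253 = 46.

46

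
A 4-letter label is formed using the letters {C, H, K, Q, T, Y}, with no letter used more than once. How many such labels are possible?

This is a permutation of 4 out of 6: P(6,4) = 6!/2!.
6 × 5 × 4 × 3 = 360.

360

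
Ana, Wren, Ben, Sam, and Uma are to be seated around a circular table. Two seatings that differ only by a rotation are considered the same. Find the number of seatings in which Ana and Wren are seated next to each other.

Treat {Ana, Wren} as one unit (2 internal orders) and seat the resulting 4 units around the table: (3)! circular arrangements.
So 2 × (3)! = 2 × 6 = 12.

12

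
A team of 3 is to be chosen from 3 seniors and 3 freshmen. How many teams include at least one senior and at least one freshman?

Total 3-person selections from all 6: C(6,3) = 20.
Subtract selections that omit an entire group: no seniors → C(3,3) = 1; no freshmen → C(3,3) = 1.
Both groups omitted at once is impossible, so 20 − 2 = 18.

18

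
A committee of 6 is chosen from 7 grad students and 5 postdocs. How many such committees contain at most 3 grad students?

Split by how many grad students are chosen (0 through 3).
Sum: C(7,0)·C(5,6) + C(7,1)·C(5,5) + C(7,2)·C(5,4) + C(7,3)·C(5,3) = 0 + 7 + 105 + 350 = 462.

462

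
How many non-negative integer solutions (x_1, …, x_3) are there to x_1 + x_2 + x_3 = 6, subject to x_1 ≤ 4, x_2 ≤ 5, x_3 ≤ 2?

14

By stars and bars, unrestricted non-negative solutions to x_1+…+x_3 = 6 number C(6+2,2) = 28.
Subtract solutions that violate a single cap (substitute x_i' = x_i − (cap_i+1)): x_1 ≥ 5 gives C(3,2) = 3; x_2 ≥ 6 gives C(2,2) = 1; x_3 ≥ 3 gives C(5,2) = 10. Together 14.
No two caps can be exceeded simultaneously, so the pair terms are all 0.
By inclusion–exclusion the count is 28 − 14 + 0 = 14.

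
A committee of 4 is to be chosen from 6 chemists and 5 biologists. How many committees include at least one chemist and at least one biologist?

Total 4-person selections from all 11: C(11,4) = 330.
Subtract selections that omit an entire group: no chemists → C(5,4) = 5; no biologists → C(6,4) = 15.
Both groups omitted at once is impossible, so 330 − 20 = 310.

310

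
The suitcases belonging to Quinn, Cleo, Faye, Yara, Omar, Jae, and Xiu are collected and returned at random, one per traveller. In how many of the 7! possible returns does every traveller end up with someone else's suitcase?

Let Aᵢ be the assignments in which traveller i gets their own suitcase. We want the size of the complement of A₁∪…∪A_7.
By inclusion–exclusion this is Σ_{j=0}^{7} (−1)^j C(7,j)·(7−j)!.
Computing: 5040 − 5040 + 2520 − 840 + 210 − 42 + 7 − 1 = 1854.

1854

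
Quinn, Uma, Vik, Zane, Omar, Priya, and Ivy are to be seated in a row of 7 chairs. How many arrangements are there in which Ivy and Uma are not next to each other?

There are 7! = 5040 arrangements in all. If Ivy and Uma are adjacent, merging them into one block gives 2·(6)! = 1440 arrangements.
Complementary counting: 5040 − 1440 = 3600.

3600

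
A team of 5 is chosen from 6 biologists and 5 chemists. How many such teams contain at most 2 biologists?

Split by how many biologists are chosen (0 through 2).
Sum: C(6,0)·C(5,5) + C(6,1)·C(5,4) + C(6,2)·C(5,3) = 1 + 30 + 150 = 181.

181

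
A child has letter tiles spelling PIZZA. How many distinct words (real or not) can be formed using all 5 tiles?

60

PIZZA has 5 letters with Z appearing twice.
Dividing 5! = 120 by 2! = 2 for the repeated letters gives 60.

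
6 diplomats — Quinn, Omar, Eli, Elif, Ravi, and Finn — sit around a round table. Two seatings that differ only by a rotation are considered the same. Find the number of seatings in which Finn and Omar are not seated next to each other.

72

Without the restriction there are (5)! = 120 seatings.
Those with Finn next to Omar: fuse the pair into one unit and seat 5 units around a circle — 2·(4)! = 48.
Subtracting, 120 − 48 = 72.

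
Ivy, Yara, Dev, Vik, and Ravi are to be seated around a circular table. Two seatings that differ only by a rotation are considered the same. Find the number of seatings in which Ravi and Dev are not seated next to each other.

12

Without the restriction there are (4)! = 24 seatings.
Those with Ravi next to Dev: fuse the pair into one unit and seat 4 units around a circle — 2·(3)! = 12.
Subtracting, 24 − 12 = 12.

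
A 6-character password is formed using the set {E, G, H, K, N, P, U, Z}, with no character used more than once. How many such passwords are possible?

20160

Choose and order 6 of the 8 symbols: the first character has 8 options, the next 7, and so on down to 3.
That product is 8 × 7 × 6 × 5 × 4 × 3 = 20160.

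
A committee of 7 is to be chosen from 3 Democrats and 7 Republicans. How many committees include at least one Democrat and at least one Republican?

119

With no constraint there are C(10,7) = 120 possible selections.
Subtract selections that omit an entire group: no Democrats → C(7,7) = 1; no Republicans → C(3,7) = 0.
Both groups omitted at once is impossible, so 120 − 1 = 119.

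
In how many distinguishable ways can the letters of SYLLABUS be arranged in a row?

Letter multiplicities in SYLLABUS: A×1, B×1, L×2, S×2, U×1, Y×1.
The number of distinct arrangements is 8!/(2!·2!) = 40320/4 = 10080.

10080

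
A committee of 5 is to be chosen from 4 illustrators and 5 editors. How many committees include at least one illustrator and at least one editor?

Unrestricted: C(9,5) = 126 ways to pick any 5 of the 9.
Selections missing a whole group: no illustrators → C(5,5) = 1; no editors → C(4,5) = 0.
Both groups omitted at once is impossible, so 126 − 1 = 125.

125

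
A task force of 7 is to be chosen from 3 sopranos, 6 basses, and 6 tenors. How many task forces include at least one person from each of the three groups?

With no constraint there are C(15,7) = 6435 possible selections.
Subtract selections that omit an entire group: no sopranos → C(12,7) = 792; no basses → C(9,7) = 36; no tenors → C(9,7) = 36.
Add back selections omitting two groups (i.e. drawn from a single group): C(3,7) + C(6,7) + C(6,7) = 0.
By inclusion–exclusion: 6435 − 864 + 0 = 5571.

5571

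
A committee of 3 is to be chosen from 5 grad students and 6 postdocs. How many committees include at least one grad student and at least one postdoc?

Total 3-person selections from all 11: C(11,3) = 165.
Subtract selections that omit an entire group: no grad students → C(6,3) = 20; no postdocs → C(5,3) = 10.
Both groups omitted at once is impossible, so 165 − 30 = 135.

135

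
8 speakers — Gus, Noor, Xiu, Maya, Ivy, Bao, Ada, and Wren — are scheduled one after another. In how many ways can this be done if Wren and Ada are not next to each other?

30240

Of the 8! = 40320 arrangements, those with Wren and Ada adjacent number 2 × 7! = 10080 (treat the pair as a block with 2 internal orders).
So 40320 − 10080 = 30240 arrangements keep them apart.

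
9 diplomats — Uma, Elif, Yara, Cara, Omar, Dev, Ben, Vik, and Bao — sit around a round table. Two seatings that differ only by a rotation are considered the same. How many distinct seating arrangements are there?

40320

Around a circle, 9 distinct people have 9!/9 = (8)! = 40320 rotationally distinct seatings.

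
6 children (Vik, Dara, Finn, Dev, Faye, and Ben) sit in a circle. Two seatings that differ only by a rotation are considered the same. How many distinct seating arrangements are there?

Seat Vik anywhere (absorbing the rotational symmetry), then permute the other 5: (5)! = 120.

120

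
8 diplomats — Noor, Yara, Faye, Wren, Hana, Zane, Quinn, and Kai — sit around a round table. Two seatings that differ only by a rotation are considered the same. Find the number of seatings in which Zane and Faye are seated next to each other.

Treat {Zane, Faye} as one unit (2 internal orders) and seat the resulting 7 units around the table: (6)! circular arrangements.
So 2 × (6)! = 2 × 720 = 1440.

1440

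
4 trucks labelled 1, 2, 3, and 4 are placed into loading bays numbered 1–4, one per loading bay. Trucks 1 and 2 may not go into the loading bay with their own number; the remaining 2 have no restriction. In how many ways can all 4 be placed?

14

Let Aᵢ (for i ∈ {1, 2}) be the placements that put truck i in its forbidden loading bay. Any j of these fix j positions, leaving (4−j)! ways to fill the rest, and there are C(2,j) ways to pick which j.
By inclusion–exclusion, the number of valid placements is Σ_{j=0}^{2} (−1)^j C(2,j)·(4−j)!.
Computing: 24 − 12 + 2 = 14.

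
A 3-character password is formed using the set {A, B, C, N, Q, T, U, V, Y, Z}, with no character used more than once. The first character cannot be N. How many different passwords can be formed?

The first character has 10−1 = 9 choices (anything except N).
The remaining 2 characters are filled from the other 9 symbols without repetition: 9 × 8 = 72.
Total: 9 × 72 = 648.

648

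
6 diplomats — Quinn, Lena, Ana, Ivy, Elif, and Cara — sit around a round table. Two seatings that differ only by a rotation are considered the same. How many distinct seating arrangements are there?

Around a circle, 6 distinct people have 6!/6 = (5)! = 120 rotationally distinct seatings.

120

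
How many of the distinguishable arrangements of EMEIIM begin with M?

30

Fix M in the first position and arrange the remaining 5 letters.
Those 5 letters have E appearing twice and I appearing twice, giving (5)!/(2!·2!) = 30.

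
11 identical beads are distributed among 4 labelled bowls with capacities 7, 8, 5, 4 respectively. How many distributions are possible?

By stars and bars, unrestricted non-negative solutions to x_1+…+x_4 = 11 number C(11+3,3) = 364.
Subtract solutions that violate a single cap (substitute x_i' = x_i − (cap_i+1)): x_1 ≥ 8 gives C(6,3) = 20; x_2 ≥ 9 gives C(5,3) = 10; x_3 ≥ 6 gives C(8,3) = 56; x_4 ≥ 5 gives C(9,3) = 84. Together 170.
Add back pairs where two caps are both exceeded: 0 + 0 + 0 + 0 + 0 + 1 = 1.
By inclusion–exclusion the count is 364 − 170 + 1 = 195.

195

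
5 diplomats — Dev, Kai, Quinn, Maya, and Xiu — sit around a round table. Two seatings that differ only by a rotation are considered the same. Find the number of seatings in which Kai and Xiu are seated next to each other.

Glue Kai and Xiu into a block (2 internal orders). Seating 4 units around a circle gives (3)! arrangements.
So 2 × (3)! = 2 × 6 = 12.

12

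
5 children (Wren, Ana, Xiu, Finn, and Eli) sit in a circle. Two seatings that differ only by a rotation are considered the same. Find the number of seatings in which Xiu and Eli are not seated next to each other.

12

Without the restriction there are (4)! = 24 seatings.
Those with Xiu next to Eli: fuse the pair into one unit and seat 4 units around a circle — 2·(3)! = 12.
Subtracting, 24 − 12 = 12.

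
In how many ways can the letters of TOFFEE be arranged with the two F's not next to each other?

120

There are 6!/(2!·2!) = 180 arrangements of TOFFEE in total.
Arrangements with the F's together: treat FF as one letter, giving (5)!/(2!) = 60.
Subtracting, 180 − 60 = 120 arrangements keep the F's apart.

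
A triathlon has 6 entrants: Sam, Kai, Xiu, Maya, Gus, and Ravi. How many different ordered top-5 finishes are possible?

There are 6 choices for 1st place, 5 for 2nd, and so on down to 2 for position 5.
That gives 6 × 5 × 4 × 3 × 2 = 720.

720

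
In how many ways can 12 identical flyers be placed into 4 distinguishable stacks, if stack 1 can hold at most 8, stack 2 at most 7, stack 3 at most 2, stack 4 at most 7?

154

Without the upper bounds there are C(15,3) = 455 ways to split 12 among 4 stacks.
Subtract solutions that violate a single cap (substitute x_i' = x_i − (cap_i+1)): x_1 ≥ 9 gives C(6,3) = 20; x_2 ≥ 8 gives C(7,3) = 35; x_3 ≥ 3 gives C(12,3) = 220; x_4 ≥ 8 gives C(7,3) = 35. Together 310.
Add back pairs where two caps are both exceeded: 0 + 1 + 0 + 4 + 0 + 4 = 9.
By inclusion–exclusion the count is 455 − 310 + 9 = 154.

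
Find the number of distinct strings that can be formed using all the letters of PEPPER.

PEPPER has 6 letters with E appearing twice and P appearing 3 times.
Dividing 6! = 720 by 3!·2! = 12 for the repeated letters gives 60.

60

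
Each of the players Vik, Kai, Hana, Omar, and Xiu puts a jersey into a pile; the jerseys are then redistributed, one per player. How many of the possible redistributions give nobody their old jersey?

44

Count assignments avoiding every fixed point. For any j of the 5 players fixed to their old jersey, the other 5−j can be arranged in (5−j)! ways.
By inclusion–exclusion this is Σ_{j=0}^{5} (−1)^j C(5,j)·(5−j)!.
Computing: 120 − 120 + 60 − 20 + 5 − 1 = 44.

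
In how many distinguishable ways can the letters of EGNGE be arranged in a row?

EGNGE has 5 letters with E appearing twice and G appearing twice.
So there are 5! / (2!·2!) = 30 distinguishable arrangements.

30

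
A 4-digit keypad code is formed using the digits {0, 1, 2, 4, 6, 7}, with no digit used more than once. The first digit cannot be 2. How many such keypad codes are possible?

The first digit has 6−1 = 5 choices (anything except 2).
The remaining 3 digits are filled from the other 5 symbols without repetition: 5 × 4 × 3 = 60.
Total: 5 × 60 = 300.

300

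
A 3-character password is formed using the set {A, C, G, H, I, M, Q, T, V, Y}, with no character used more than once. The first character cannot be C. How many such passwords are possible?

The first character has 10−1 = 9 choices (anything except C).
The remaining 2 characters are filled from the other 9 symbols without repetition: 9 × 8 = 72.
Total: 9 × 72 = 648.

648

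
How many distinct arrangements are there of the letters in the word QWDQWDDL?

Letter multiplicities in QWDQWDDL: D×3, L×1, Q×2, W×2.
The number of distinct arrangements is 8!/(3!·2!·2!) = 40320/24 = 1680.

1680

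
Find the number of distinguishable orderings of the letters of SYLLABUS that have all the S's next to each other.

2520

Treat the 2 copies of S as a single block. The multiset to arrange is then {SS, A, B, L, L, U, Y}, 7 items in all.
That gives (7)!/(2!) = 2520 arrangements.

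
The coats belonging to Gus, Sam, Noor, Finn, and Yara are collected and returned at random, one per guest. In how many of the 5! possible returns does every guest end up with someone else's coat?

Let Aᵢ be the assignments in which guest i gets their own coat. We want the size of the complement of A₁∪…∪A_5.
By inclusion–exclusion this is Σ_{j=0}^{5} (−1)^j C(5,j)·(5−j)!.
Computing: 120 − 120 + 60 − 20 + 5 − 1 = 44.

44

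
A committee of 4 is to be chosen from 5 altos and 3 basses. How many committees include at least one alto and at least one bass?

65

With no constraint there are C(8,4) = 70 possible selections.
Selections missing a whole group: no altos → C(3,4) = 0; no basses → C(5,4) = 5.
Both groups omitted at once is impossible, so 70 − 5 = 65.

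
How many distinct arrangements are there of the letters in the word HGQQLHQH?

Letter multiplicities in HGQQLHQH: G×1, H×3, L×1, Q×3.
Dividing 8! = 40320 by 3!·3! = 36 for the repeated letters gives 1120.

1120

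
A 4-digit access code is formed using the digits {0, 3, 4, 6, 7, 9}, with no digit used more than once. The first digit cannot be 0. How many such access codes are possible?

The first digit has 6−1 = 5 choices (anything except 0).
The remaining 3 digits are filled from the other 5 symbols without repetition: 5 × 4 × 3 = 60.
Total: 5 × 60 = 300.

300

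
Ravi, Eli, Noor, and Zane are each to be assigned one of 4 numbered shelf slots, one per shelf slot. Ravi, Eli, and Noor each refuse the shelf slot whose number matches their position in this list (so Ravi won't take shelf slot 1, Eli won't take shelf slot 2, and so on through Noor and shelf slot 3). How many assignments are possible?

Let Aᵢ (for i ∈ {1, 2, 3}) be the placements that put person i in their forbidden shelf slot. Any j of these fix j positions, leaving (4−j)! ways to fill the rest, and there are C(3,j) ways to pick which j.
By inclusion–exclusion, the number of valid placements is Σ_{j=0}^{3} (−1)^j C(3,j)·(4−j)!.
Computing: 24 − 18 + 6 − 1 = 11.

11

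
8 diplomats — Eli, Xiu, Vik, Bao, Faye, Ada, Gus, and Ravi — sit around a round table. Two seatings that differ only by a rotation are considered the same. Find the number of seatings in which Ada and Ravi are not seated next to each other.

Without the restriction there are (7)! = 5040 seatings.
Those with Ada next to Ravi: fuse the pair into one unit and seat 7 units around a circle — 2·(6)! = 1440.
Subtracting, 5040 − 1440 = 3600.

3600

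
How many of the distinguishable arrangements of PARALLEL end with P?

420

With the last slot taken by P, it remains to arrange the other 7 letters (ARALLEL).
Those 7 letters have A appearing twice and L appearing 3 times, giving (7)!/(3!·2!) = 420.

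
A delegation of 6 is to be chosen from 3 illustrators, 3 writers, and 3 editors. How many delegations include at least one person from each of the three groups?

81

With no constraint there are C(9,6) = 84 possible selections.
Subtract selections that omit an entire group: no illustrators → C(6,6) = 1; no writers → C(6,6) = 1; no editors → C(6,6) = 1.
Add back selections omitting two groups (i.e. drawn from a single group): C(3,6) + C(3,6) + C(3,6) = 0.
By inclusion–exclusion: 84 − 3 + 0 = 81.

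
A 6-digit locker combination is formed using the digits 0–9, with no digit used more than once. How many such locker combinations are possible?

151200

With no repetition, fill the 6 digits in order: 10 choices, then 9, down to 5.
That product is 10 × 9 × 8 × 7 × 6 × 5 = 151200.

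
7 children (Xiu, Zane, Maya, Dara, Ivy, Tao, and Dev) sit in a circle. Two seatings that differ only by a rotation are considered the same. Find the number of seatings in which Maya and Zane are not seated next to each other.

Without the restriction there are (6)! = 720 seatings.
Seatings with Maya beside Zane: treat them as a block with 2 internal orders, giving 2 × (5)! = 240.
Subtracting, 720 − 240 = 480.

480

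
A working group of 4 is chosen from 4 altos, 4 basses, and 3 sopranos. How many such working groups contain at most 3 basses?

Split by how many basses are chosen (0 through 3).
Sum: C(4,0)·C(7,4) + C(4,1)·C(7,3) + C(4,2)·C(7,2) + C(4,3)·C(7,1) = 35 + 140 + 126 + 28 = 329.

329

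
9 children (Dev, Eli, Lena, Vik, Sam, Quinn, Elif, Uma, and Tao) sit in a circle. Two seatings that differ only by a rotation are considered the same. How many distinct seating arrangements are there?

40320

Fix one person's seat to break rotational symmetry; the remaining 8 people can be arranged in (8)! = 40320 ways.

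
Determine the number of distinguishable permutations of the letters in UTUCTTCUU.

The 9 letters of UTUCTTCUU have repeats: C appearing twice, T appearing 3 times, and U appearing 4 times.
The number of distinct arrangements is 9!/(4!·3!·2!) = 362880/288 = 1260.

1260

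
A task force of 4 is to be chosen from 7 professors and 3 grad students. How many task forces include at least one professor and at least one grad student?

Unrestricted: C(10,4) = 210 ways to pick any 4 of the 10.
Selections missing a whole group: no professors → C(3,4) = 0; no grad students → C(7,4) = 35.
Both groups omitted at once is impossible, so 210 − 35 = 175.

175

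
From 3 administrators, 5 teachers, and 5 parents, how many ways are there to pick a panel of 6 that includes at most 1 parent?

Split by how many parents are chosen (0 through 1).
Sum: C(5,0)·C(8,6) + C(5,1)·C(8,5) = 28 + 280 = 308.

308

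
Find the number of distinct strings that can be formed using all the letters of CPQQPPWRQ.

10080

Letter multiplicities in CPQQPPWRQ: C×1, P×3, Q×3, R×1, W×1.
Dividing 9! = 362880 by 3!·3! = 36 for the repeated letters gives 10080.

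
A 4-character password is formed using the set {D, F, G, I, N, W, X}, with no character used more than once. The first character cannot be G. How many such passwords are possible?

720

The first character has 7−1 = 6 choices (anything except G).
The remaining 3 characters are filled from the other 6 symbols without repetition: 6 × 5 × 4 = 120.
Total: 6 × 120 = 720.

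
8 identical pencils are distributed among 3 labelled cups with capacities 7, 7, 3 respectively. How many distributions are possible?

28

Ignoring the caps, the number of non-negative solutions to x_1+…+x_3 = 8 is C(10,2) = 45.
Subtract solutions that violate a single cap (substitute x_i' = x_i − (cap_i+1)): x_1 ≥ 8 gives C(2,2) = 1; x_2 ≥ 8 gives C(2,2) = 1; x_3 ≥ 4 gives C(6,2) = 15. Together 17.
No two caps can be exceeded simultaneously, so the pair terms are all 0.
By inclusion–exclusion the count is 45 − 17 + 0 = 28.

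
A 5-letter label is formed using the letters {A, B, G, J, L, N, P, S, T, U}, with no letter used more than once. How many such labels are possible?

30240

Choose and order 5 of the 10 symbols: the first letter has 10 options, the next 9, and so on down to 6.
That product is 10 × 9 × 8 × 7 × 6 = 30240.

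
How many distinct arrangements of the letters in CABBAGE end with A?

360

With the last slot taken by A, it remains to arrange the other 6 letters (CBBAGE).
Those 6 letters have B appearing twice, giving (6)!/(2!) = 360.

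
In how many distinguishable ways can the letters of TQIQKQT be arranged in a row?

The 7 letters of TQIQKQT have repeats: Q appearing 3 times and T appearing twice.
So there are 7! / (3!·2!) = 420 distinguishable arrangements.

420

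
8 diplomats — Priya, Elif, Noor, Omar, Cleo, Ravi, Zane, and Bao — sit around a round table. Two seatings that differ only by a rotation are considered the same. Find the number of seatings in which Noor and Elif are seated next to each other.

Treat {Noor, Elif} as one unit (2 internal orders) and seat the resulting 7 units around the table: (6)! circular arrangements.
So 2 × (6)! = 2 × 720 = 1440.

1440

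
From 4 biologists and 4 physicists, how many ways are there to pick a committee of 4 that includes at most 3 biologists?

Split by how many biologists are chosen (0 through 3).
Sum: C(4,0)·C(4,4) + C(4,1)·C(4,3) + C(4,2)·C(4,2) + C(4,3)·C(4,1) = 1 + 16 + 36 + 16 = 69.

69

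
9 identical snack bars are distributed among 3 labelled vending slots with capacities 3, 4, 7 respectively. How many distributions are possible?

By stars and bars, unrestricted non-negative solutions to x_1+…+x_3 = 9 number C(9+2,2) = 55.
Subtract solutions that violate a single cap (substitute x_i' = x_i − (cap_i+1)): x_1 ≥ 4 gives C(7,2) = 21; x_2 ≥ 5 gives C(6,2) = 15; x_3 ≥ 8 gives C(3,2) = 3. Together 39.
Add back pairs where two caps are both exceeded: 1 + 0 + 0 = 1.
By inclusion–exclusion the count is 55 − 39 + 1 = 17.

17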